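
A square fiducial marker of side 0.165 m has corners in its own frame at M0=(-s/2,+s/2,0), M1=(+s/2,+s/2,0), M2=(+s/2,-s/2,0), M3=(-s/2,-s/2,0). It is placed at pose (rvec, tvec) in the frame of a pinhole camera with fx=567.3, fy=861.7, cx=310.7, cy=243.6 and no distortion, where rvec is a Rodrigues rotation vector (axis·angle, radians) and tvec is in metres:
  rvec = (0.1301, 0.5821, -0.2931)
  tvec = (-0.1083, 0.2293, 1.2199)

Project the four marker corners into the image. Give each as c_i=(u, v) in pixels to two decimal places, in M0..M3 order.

Intrinsics K: fx=567.3, fy=861.7, cx=310.7, cy=243.6
Marker side s = 0.165 m; corners in marker frame (Z=0):
  M0 = (-0.0825, +0.0825, 0)
  M1 = (+0.0825, +0.0825, 0)
  M2 = (+0.0825, -0.0825, 0)
  M3 = (-0.0825, -0.0825, 0)
rvec = (0.1301, 0.5821, -0.2931), |rvec| = θ = 0.66459 rad = 38.078°
Rodrigues: sinθ=0.61673, 1−cosθ=0.21283; R = I + sinθ·[k]× + (1−cosθ)·[k]×²:
    [+0.79533 +0.30849 +0.52181]
    [-0.23550 +0.95045 -0.20295]
    [-0.55856 +0.03852 +0.82857]
t = (-0.1083, 0.2293, 1.2199) m
M0: Pc = R·M0+t = (-0.14846, +0.32714, +1.26916); u = 567.3·(-0.14846)/1.26916 + 310.7 = 244.3381, v = 861.7·(+0.32714)/1.26916 + 243.6 = 465.7135
M1: Pc = R·M1+t = (-0.01724, +0.28828, +1.17700); u = 567.3·(-0.01724)/1.17700 + 310.7 = 302.3928, v = 861.7·(+0.28828)/1.17700 + 243.6 = 454.6570
M2: Pc = R·M2+t = (-0.06814, +0.13146, +1.17064); u = 567.3·(-0.06814)/1.17064 + 310.7 = 277.6810, v = 861.7·(+0.13146)/1.17064 + 243.6 = 340.3660
M3: Pc = R·M3+t = (-0.19936, +0.17032, +1.26280); u = 567.3·(-0.19936)/1.26280 + 310.7 = 221.1376, v = 861.7·(+0.17032)/1.26280 + 243.6 = 359.8194

c0=(244.34, 465.71) c1=(302.39, 454.66) c2=(277.68, 340.37) c3=(221.14, 359.82)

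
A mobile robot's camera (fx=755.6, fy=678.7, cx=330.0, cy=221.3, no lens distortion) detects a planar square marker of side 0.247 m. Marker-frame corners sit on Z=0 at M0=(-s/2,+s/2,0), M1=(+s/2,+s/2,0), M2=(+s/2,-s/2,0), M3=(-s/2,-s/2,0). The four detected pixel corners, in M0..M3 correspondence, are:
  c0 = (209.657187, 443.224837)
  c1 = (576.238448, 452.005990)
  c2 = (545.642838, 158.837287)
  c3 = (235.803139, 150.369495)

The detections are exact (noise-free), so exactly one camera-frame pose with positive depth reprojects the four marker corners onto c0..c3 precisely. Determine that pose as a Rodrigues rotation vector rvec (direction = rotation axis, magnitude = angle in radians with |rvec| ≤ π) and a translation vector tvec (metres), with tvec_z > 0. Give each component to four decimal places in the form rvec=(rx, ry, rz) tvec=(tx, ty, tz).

Intrinsics K: fx=755.6, fy=678.7, cx=330.0, cy=221.3
Marker side s = 0.247 m; corners in marker frame (Z=0):
  M0 = (-0.1235, +0.1235, 0)
  M1 = (+0.1235, +0.1235, 0)
  M2 = (+0.1235, -0.1235, 0)
  M3 = (-0.1235, -0.1235, 0)
Detected image corners:
  c0 = (209.657187, 443.224837) px
  c1 = (576.238448, 452.005990) px
  c2 = (545.642838, 158.837287) px
  c3 = (235.803139, 150.369495) px
Planar DLT: solve 8×8 A·h = b for H (H[2,2]=1):
  H  [+1365.77494 -256.95737 +392.06924]
  H  [+39.58075 +981.73096 +288.82623]
  H  [+0.01567 -0.67933 +1.00000]
B = K⁻¹H; ‖b₁‖=1.801549, ‖b₂‖=1.801549; λ = 2/(‖b₁‖+‖b₂‖) = 0.555078, sign → tz>0 ⇒ λ=+0.555078
r₁ = λ·B[:,0] = (+0.99953,+0.02954,+0.00870); r₂ = λ·B[:,1] = (-0.02408,+0.92587,-0.37708)
r₃ = r₁×r₂ = (-0.01919,+0.37669,+0.92614); SVD([r₁ r₂ r₃]) → R = UVᵀ:
  R  [+0.99953 -0.02408 -0.01919]
  R  [+0.02954 +0.92587 +0.37669]
  R  [+0.00870 -0.37708 +0.92614]
t = (+0.04560, +0.05523, +0.55508) m
tr R = 2.851531; θ = arccos((tr R − 1)/2) = 0.387741 rad = 22.216°
axis k = ((R−Rᵀ)₃₂, (R−Rᵀ)₁₃, (R−Rᵀ)₂₁) / (2 sinθ) = (-0.996802, -0.036874, +0.070901)
rvec = θ·k = (-0.386501, -0.014298, +0.027491)

rvec=(-0.3865, -0.0143, 0.0275) tvec=(0.0456, 0.0552, 0.5551)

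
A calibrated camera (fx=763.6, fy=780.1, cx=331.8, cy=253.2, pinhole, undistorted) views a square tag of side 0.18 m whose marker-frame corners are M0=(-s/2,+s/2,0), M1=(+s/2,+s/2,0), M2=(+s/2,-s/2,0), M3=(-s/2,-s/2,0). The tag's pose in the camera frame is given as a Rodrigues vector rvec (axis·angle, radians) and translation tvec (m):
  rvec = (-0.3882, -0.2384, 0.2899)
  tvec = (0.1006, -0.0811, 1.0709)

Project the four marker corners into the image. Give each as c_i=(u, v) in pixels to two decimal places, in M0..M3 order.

c0=(328.81, 229.99) c1=(450.79, 273.63) c2=(471.36, 161.56) c3=(358.07, 117.65)

Intrinsics K: fx=763.6, fy=780.1, cx=331.8, cy=253.2
Marker side s = 0.18 m; corners in marker frame (Z=0):
  M0 = (-0.0900, +0.0900, 0)
  M1 = (+0.0900, +0.0900, 0)
  M2 = (+0.0900, -0.0900, 0)
  M3 = (-0.0900, -0.0900, 0)
rvec = (-0.3882, -0.2384, 0.2899), |rvec| = θ = 0.53998 rad = 30.938°
Rodrigues: sinθ=0.51412, 1−cosθ=0.14228; R = I + sinθ·[k]× + (1−cosθ)·[k]×²:
    [+0.93126 -0.23086 -0.28190]
    [+0.32118 +0.88545 +0.33588]
    [+0.17207 -0.40333 +0.89873]
t = (0.1006, -0.0811, 1.0709) m
M0: Pc = R·M0+t = (-0.00399, -0.03032, +1.01911); u = 763.6·(-0.00399)/1.01911 + 331.8 = 328.8103, v = 780.1·(-0.03032)/1.01911 + 253.2 = 229.9948
M1: Pc = R·M1+t = (+0.16364, +0.02750, +1.05009); u = 763.6·(+0.16364)/1.05009 + 331.8 = 450.7926, v = 780.1·(+0.02750)/1.05009 + 253.2 = 273.6270
M2: Pc = R·M2+t = (+0.20519, -0.13188, +1.12269); u = 763.6·(+0.20519)/1.12269 + 331.8 = 471.3610, v = 780.1·(-0.13188)/1.12269 + 253.2 = 161.5595
M3: Pc = R·M3+t = (+0.03756, -0.18970, +1.09171); u = 763.6·(+0.03756)/1.09171 + 331.8 = 358.0741, v = 780.1·(-0.18970)/1.09171 + 253.2 = 117.6495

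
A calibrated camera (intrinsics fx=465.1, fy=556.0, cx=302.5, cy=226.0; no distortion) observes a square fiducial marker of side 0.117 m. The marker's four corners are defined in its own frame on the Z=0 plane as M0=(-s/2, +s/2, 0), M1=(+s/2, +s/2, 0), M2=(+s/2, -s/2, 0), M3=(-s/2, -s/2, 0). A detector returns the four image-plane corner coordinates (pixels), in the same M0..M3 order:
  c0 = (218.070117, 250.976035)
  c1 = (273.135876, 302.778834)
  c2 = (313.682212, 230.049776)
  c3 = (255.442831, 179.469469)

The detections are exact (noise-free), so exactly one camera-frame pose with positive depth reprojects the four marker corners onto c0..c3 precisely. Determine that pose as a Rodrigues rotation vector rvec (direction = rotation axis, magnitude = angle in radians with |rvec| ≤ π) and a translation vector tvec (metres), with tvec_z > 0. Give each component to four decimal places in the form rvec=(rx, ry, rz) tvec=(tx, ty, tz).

rvec=(0.1106, 0.2935, 0.6018) tvec=(-0.0605, 0.0197, 0.7352)

Intrinsics K: fx=465.1, fy=556.0, cx=302.5, cy=226.0
Marker side s = 0.117 m; corners in marker frame (Z=0):
  M0 = (-0.0585, +0.0585, 0)
  M1 = (+0.0585, +0.0585, 0)
  M2 = (+0.0585, -0.0585, 0)
  M3 = (-0.0585, -0.0585, 0)
Detected image corners:
  c0 = (218.070117, 250.976035) px
  c1 = (273.135876, 302.778834) px
  c2 = (313.682212, 230.049776) px
  c3 = (255.442831, 179.469469) px
Planar DLT: solve 8×8 A·h = b for H (H[2,2]=1):
  H  [+397.66004 -265.18932 +264.25263]
  H  [+359.16851 +677.64942 +240.86824]
  H  [-0.32574 +0.25479 +1.00000]
B = K⁻¹H; ‖b₁‖=1.360216, ‖b₂‖=1.360216; λ = 2/(‖b₁‖+‖b₂‖) = 0.735177, sign → tz>0 ⇒ λ=+0.735177
r₁ = λ·B[:,0] = (+0.78433,+0.57226,-0.23948); r₂ = λ·B[:,1] = (-0.54101,+0.81989,+0.18731)
r₃ = r₁×r₂ = (+0.30354,-0.01736,+0.95266); SVD([r₁ r₂ r₃]) → R = UVᵀ:
  R  [+0.78433 -0.54101 +0.30354]
  R  [+0.57226 +0.81989 -0.01736]
  R  [-0.23948 +0.18731 +0.95266]
t = (-0.06046, +0.01966, +0.73518) m
tr R = 2.556884; θ = arccos((tr R − 1)/2) = 0.678616 rad = 38.882°
axis k = ((R−Rᵀ)₃₂, (R−Rᵀ)₁₃, (R−Rᵀ)₂₁) / (2 sinθ) = (+0.163028, +0.432529, +0.886758)
rvec = θ·k = (+0.110633, +0.293521, +0.601768)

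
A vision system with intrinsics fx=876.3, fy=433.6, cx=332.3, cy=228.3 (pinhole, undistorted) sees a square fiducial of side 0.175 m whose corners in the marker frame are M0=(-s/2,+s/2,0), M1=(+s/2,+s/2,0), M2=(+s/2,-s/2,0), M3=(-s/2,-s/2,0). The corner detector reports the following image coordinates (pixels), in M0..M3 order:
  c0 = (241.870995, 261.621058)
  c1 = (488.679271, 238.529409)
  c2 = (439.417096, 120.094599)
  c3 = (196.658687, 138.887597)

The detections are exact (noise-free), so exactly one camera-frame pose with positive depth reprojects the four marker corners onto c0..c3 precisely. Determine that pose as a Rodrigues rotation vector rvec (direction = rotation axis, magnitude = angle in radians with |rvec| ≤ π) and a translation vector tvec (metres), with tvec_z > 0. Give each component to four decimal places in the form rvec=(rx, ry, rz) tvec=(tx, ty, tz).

Intrinsics K: fx=876.3, fy=433.6, cx=332.3, cy=228.3
Marker side s = 0.175 m; corners in marker frame (Z=0):
  M0 = (-0.0875, +0.0875, 0)
  M1 = (+0.0875, +0.0875, 0)
  M2 = (+0.0875, -0.0875, 0)
  M3 = (-0.0875, -0.0875, 0)
Detected image corners:
  c0 = (241.870995, 261.621058) px
  c1 = (488.679271, 238.529409) px
  c2 = (439.417096, 120.094599) px
  c3 = (196.658687, 138.887597) px
Planar DLT: solve 8×8 A·h = b for H (H[2,2]=1):
  H  [+1460.54357 +225.86231 +343.32952]
  H  [-85.13999 +664.27847 +188.93389]
  H  [+0.18121 -0.12951 +1.00000]
B = K⁻¹H; ‖b₁‖=1.634493, ‖b₂‖=1.634493; λ = 2/(‖b₁‖+‖b₂‖) = 0.611810, sign → tz>0 ⇒ λ=+0.611810
r₁ = λ·B[:,0] = (+0.97767,-0.17851,+0.11087); r₂ = λ·B[:,1] = (+0.18774,+0.97902,-0.07924)
r₃ = r₁×r₂ = (-0.09440,+0.09828,+0.99067); SVD([r₁ r₂ r₃]) → R = UVᵀ:
  R  [+0.97767 +0.18774 -0.09440]
  R  [-0.17851 +0.97902 +0.09828]
  R  [+0.11087 -0.07924 +0.99067]
t = (+0.00770, -0.05555, +0.61181) m
tr R = 2.947362; θ = arccos((tr R − 1)/2) = 0.229937 rad = 13.174°
axis k = ((R−Rᵀ)₃₂, (R−Rᵀ)₁₃, (R−Rᵀ)₂₁) / (2 sinθ) = (-0.389436, -0.450311, -0.803467)
rvec = θ·k = (-0.089546, -0.103543, -0.184746)

rvec=(-0.0895, -0.1035, -0.1847) tvec=(0.0077, -0.0555, 0.6118)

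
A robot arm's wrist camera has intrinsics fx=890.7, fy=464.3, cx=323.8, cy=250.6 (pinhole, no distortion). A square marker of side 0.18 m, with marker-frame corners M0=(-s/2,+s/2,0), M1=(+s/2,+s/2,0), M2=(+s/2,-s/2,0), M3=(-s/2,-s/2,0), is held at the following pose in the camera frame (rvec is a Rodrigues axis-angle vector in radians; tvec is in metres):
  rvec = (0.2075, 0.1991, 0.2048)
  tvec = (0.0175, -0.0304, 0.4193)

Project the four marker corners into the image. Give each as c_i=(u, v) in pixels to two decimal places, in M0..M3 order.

c0=(157.27, 287.25) c1=(508.05, 333.55) c2=(602.66, 133.51) c3=(210.75, 97.82)

Intrinsics K: fx=890.7, fy=464.3, cx=323.8, cy=250.6
Marker side s = 0.18 m; corners in marker frame (Z=0):
  M0 = (-0.0900, +0.0900, 0)
  M1 = (+0.0900, +0.0900, 0)
  M2 = (+0.0900, -0.0900, 0)
  M3 = (-0.0900, -0.0900, 0)
rvec = (0.2075, 0.1991, 0.2048), |rvec| = θ = 0.35304 rad = 20.228°
Rodrigues: sinθ=0.34576, 1−cosθ=0.06168; R = I + sinθ·[k]× + (1−cosθ)·[k]×²:
    [+0.95963 -0.18013 +0.21602]
    [+0.22102 +0.95794 -0.18304]
    [-0.17396 +0.22339 +0.95908]
t = (0.0175, -0.0304, 0.4193) m
M0: Pc = R·M0+t = (-0.08508, +0.03592, +0.45506); u = 890.7·(-0.08508)/0.45506 + 323.8 = 157.2748, v = 464.3·(+0.03592)/0.45506 + 250.6 = 287.2525
M1: Pc = R·M1+t = (+0.08766, +0.07571, +0.42375); u = 890.7·(+0.08766)/0.42375 + 323.8 = 508.0468, v = 464.3·(+0.07571)/0.42375 + 250.6 = 333.5507
M2: Pc = R·M2+t = (+0.12008, -0.09672, +0.38354); u = 890.7·(+0.12008)/0.38354 + 323.8 = 602.6609, v = 464.3·(-0.09672)/0.38354 + 250.6 = 133.5097
M3: Pc = R·M3+t = (-0.05266, -0.13651, +0.41485); u = 890.7·(-0.05266)/0.41485 + 323.8 = 210.7477, v = 464.3·(-0.13651)/0.41485 + 250.6 = 97.8230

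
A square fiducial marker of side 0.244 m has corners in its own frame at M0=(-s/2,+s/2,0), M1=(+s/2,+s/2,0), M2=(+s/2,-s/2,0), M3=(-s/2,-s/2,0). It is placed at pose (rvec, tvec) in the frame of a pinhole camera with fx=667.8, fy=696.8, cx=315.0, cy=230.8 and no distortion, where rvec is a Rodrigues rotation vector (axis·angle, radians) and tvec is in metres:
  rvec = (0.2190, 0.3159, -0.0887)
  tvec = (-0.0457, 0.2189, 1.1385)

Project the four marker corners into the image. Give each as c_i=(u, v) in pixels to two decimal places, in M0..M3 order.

c0=(233.57, 430.24) c1=(365.21, 436.07) c2=(349.22, 291.63) c3=(213.10, 295.25)

Intrinsics K: fx=667.8, fy=696.8, cx=315.0, cy=230.8
Marker side s = 0.244 m; corners in marker frame (Z=0):
  M0 = (-0.1220, +0.1220, 0)
  M1 = (+0.1220, +0.1220, 0)
  M2 = (+0.1220, -0.1220, 0)
  M3 = (-0.1220, -0.1220, 0)
rvec = (0.2190, 0.3159, -0.0887), |rvec| = θ = 0.39449 rad = 22.603°
Rodrigues: sinθ=0.38434, 1−cosθ=0.07681; R = I + sinθ·[k]× + (1−cosθ)·[k]×²:
    [+0.94686 +0.12056 +0.29818]
    [-0.05227 +0.97245 -0.22719]
    [-0.31736 +0.19953 +0.92708]
t = (-0.0457, 0.2189, 1.1385) m
M0: Pc = R·M0+t = (-0.14651, +0.34392, +1.20156); u = 667.8·(-0.14651)/1.20156 + 315.0 = 233.5737, v = 696.8·(+0.34392)/1.20156 + 230.8 = 430.2409
M1: Pc = R·M1+t = (+0.08453, +0.33116, +1.12413); u = 667.8·(+0.08453)/1.12413 + 315.0 = 365.2137, v = 696.8·(+0.33116)/1.12413 + 230.8 = 436.0734
M2: Pc = R·M2+t = (+0.05511, +0.09388, +1.07544); u = 667.8·(+0.05511)/1.07544 + 315.0 = 349.2202, v = 696.8·(+0.09388)/1.07544 + 230.8 = 291.6297
M3: Pc = R·M3+t = (-0.17593, +0.10664, +1.15287); u = 667.8·(-0.17593)/1.15287 + 315.0 = 213.0952, v = 696.8·(+0.10664)/1.15287 + 230.8 = 295.2528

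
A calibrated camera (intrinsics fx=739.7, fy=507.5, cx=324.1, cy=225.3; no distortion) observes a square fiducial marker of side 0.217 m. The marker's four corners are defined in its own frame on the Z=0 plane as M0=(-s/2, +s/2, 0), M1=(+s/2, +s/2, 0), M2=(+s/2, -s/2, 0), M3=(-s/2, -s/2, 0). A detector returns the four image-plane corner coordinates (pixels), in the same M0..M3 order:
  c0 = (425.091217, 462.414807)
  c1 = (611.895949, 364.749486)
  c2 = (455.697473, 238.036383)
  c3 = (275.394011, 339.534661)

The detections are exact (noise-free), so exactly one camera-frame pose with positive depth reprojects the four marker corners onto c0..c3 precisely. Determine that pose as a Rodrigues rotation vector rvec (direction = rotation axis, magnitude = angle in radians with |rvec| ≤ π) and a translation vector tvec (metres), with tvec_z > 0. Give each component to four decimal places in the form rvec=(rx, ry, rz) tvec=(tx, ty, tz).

Intrinsics K: fx=739.7, fy=507.5, cx=324.1, cy=225.3
Marker side s = 0.217 m; corners in marker frame (Z=0):
  M0 = (-0.1085, +0.1085, 0)
  M1 = (+0.1085, +0.1085, 0)
  M2 = (+0.1085, -0.1085, 0)
  M3 = (-0.1085, -0.1085, 0)
Detected image corners:
  c0 = (425.091217, 462.414807) px
  c1 = (611.895949, 364.749486) px
  c2 = (455.697473, 238.036383) px
  c3 = (275.394011, 339.534661) px
Planar DLT: solve 8×8 A·h = b for H (H[2,2]=1):
  H  [+773.67157 +692.54105 +440.16846]
  H  [-516.25589 +565.39146 +351.88157]
  H  [-0.16324 -0.02720 +1.00000]
B = K⁻¹H; ‖b₁‖=1.472399, ‖b₂‖=1.472399; λ = 2/(‖b₁‖+‖b₂‖) = 0.679164, sign → tz>0 ⇒ λ=+0.679164
r₁ = λ·B[:,0] = (+0.75893,-0.64166,-0.11087); r₂ = λ·B[:,1] = (+0.64396,+0.76484,-0.01847)
r₃ = r₁×r₂ = (+0.09665,-0.05737,+0.99366); SVD([r₁ r₂ r₃]) → R = UVᵀ:
  R  [+0.75893 +0.64396 +0.09665]
  R  [-0.64166 +0.76484 -0.05737]
  R  [-0.11087 -0.01847 +0.99366]
t = (+0.10657, +0.16940, +0.67916) m
tr R = 2.517433; θ = arccos((tr R − 1)/2) = 0.709456 rad = 40.649°
axis k = ((R−Rᵀ)₃₂, (R−Rᵀ)₁₃, (R−Rᵀ)₂₁) / (2 sinθ) = (+0.029859, +0.159279, -0.986782)
rvec = θ·k = (+0.021184, +0.113002, -0.700078)

rvec=(0.0212, 0.1130, -0.7001) tvec=(0.1066, 0.1694, 0.6792)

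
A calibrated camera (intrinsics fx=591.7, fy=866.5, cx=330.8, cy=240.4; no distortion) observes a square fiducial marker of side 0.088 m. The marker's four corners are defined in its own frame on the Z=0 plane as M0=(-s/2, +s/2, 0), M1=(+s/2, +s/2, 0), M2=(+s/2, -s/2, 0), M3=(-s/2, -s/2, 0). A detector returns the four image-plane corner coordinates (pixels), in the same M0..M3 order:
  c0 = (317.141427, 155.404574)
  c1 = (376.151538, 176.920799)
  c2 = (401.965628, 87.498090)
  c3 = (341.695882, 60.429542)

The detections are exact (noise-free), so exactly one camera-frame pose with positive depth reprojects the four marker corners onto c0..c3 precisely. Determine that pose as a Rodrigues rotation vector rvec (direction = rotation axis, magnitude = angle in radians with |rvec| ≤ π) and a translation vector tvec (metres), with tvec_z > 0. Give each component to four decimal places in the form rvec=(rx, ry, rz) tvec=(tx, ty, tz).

rvec=(0.4455, -0.3893, 0.2857) tvec=(0.0370, -0.1041, 0.7573)

Intrinsics K: fx=591.7, fy=866.5, cx=330.8, cy=240.4
Marker side s = 0.088 m; corners in marker frame (Z=0):
  M0 = (-0.0440, +0.0440, 0)
  M1 = (+0.0440, +0.0440, 0)
  M2 = (+0.0440, -0.0440, 0)
  M3 = (-0.0440, -0.0440, 0)
Detected image corners:
  c0 = (317.141427, 155.404574) px
  c1 = (376.151538, 176.920799) px
  c2 = (401.965628, 87.498090) px
  c3 = (341.695882, 60.429542) px
Planar DLT: solve 8×8 A·h = b for H (H[2,2]=1):
  H  [+878.35881 -115.35621 +359.70821]
  H  [+342.49371 +1104.09112 +121.32750]
  H  [+0.55891 +0.47602 +1.00000]
B = K⁻¹H; ‖b₁‖=1.320475, ‖b₂‖=1.320475; λ = 2/(‖b₁‖+‖b₂‖) = 0.757303, sign → tz>0 ⇒ λ=+0.757303
r₁ = λ·B[:,0] = (+0.88756,+0.18190,+0.42326); r₂ = λ·B[:,1] = (-0.34918,+0.86494,+0.36049)
r₃ = r₁×r₂ = (-0.30052,-0.46775,+0.83120); SVD([r₁ r₂ r₃]) → R = UVᵀ:
  R  [+0.88756 -0.34918 -0.30052]
  R  [+0.18190 +0.86494 -0.46775]
  R  [+0.42326 +0.36049 +0.83120]
t = (+0.03700, -0.10407, +0.75730) m
tr R = 2.583696; θ = arccos((tr R − 1)/2) = 0.656967 rad = 37.641°
axis k = ((R−Rᵀ)₃₂, (R−Rᵀ)₁₃, (R−Rᵀ)₂₁) / (2 sinθ) = (+0.678090, -0.592571, +0.434802)
rvec = θ·k = (+0.445483, -0.389300, +0.285651)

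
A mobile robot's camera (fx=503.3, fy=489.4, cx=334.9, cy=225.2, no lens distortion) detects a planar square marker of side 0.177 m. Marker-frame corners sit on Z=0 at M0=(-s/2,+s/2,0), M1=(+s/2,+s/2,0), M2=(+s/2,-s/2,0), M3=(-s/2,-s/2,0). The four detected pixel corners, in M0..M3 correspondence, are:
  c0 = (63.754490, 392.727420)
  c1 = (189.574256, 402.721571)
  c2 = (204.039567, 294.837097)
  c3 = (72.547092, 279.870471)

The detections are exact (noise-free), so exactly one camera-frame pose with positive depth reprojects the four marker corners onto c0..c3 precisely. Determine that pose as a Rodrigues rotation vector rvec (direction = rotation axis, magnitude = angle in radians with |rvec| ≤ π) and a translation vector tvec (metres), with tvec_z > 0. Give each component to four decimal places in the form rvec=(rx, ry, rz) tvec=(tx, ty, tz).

Intrinsics K: fx=503.3, fy=489.4, cx=334.9, cy=225.2
Marker side s = 0.177 m; corners in marker frame (Z=0):
  M0 = (-0.0885, +0.0885, 0)
  M1 = (+0.0885, +0.0885, 0)
  M2 = (+0.0885, -0.0885, 0)
  M3 = (-0.0885, -0.0885, 0)
Detected image corners:
  c0 = (63.754490, 392.727420) px
  c1 = (189.574256, 402.721571) px
  c2 = (204.039567, 294.837097) px
  c3 = (72.547092, 279.870471) px
Planar DLT: solve 8×8 A·h = b for H (H[2,2]=1):
  H  [+756.17397 -30.33344 +133.61591]
  H  [+146.93037 +715.55154 +343.97842]
  H  [+0.22408 +0.26936 +1.00000]
B = K⁻¹H; ‖b₁‖=1.385845, ‖b₂‖=1.385845; λ = 2/(‖b₁‖+‖b₂‖) = 0.721581, sign → tz>0 ⇒ λ=+0.721581
r₁ = λ·B[:,0] = (+0.97654,+0.14224,+0.16169); r₂ = λ·B[:,1] = (-0.17282,+0.96559,+0.19437)
r₃ = r₁×r₂ = (-0.12848,-0.21775,+0.96751); SVD([r₁ r₂ r₃]) → R = UVᵀ:
  R  [+0.97654 -0.17282 -0.12848]
  R  [+0.14224 +0.96559 -0.21775]
  R  [+0.16169 +0.19437 +0.96751]
t = (-0.28858, +0.17513, +0.72158) m
tr R = 2.909634; θ = arccos((tr R − 1)/2) = 0.301752 rad = 17.289°
axis k = ((R−Rᵀ)₃₂, (R−Rᵀ)₁₃, (R−Rᵀ)₂₁) / (2 sinθ) = (+0.693344, -0.488178, +0.530053)
rvec = θ·k = (+0.209218, -0.147309, +0.159945)

rvec=(0.2092, -0.1473, 0.1599) tvec=(-0.2886, 0.1751, 0.7216)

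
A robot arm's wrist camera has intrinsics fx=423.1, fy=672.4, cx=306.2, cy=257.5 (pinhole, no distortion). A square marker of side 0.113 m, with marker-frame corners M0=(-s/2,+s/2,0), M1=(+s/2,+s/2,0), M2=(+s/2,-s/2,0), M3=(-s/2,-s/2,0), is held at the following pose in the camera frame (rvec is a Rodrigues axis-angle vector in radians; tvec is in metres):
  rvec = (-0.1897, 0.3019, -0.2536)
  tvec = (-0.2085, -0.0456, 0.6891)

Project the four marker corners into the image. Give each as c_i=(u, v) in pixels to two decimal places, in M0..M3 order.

Intrinsics K: fx=423.1, fy=672.4, cx=306.2, cy=257.5
Marker side s = 0.113 m; corners in marker frame (Z=0):
  M0 = (-0.0565, +0.0565, 0)
  M1 = (+0.0565, +0.0565, 0)
  M2 = (+0.0565, -0.0565, 0)
  M3 = (-0.0565, -0.0565, 0)
rvec = (-0.1897, 0.3019, -0.2536), |rvec| = θ = 0.43754 rad = 25.069°
Rodrigues: sinθ=0.42371, 1−cosθ=0.09420; R = I + sinθ·[k]× + (1−cosθ)·[k]×²:
    [+0.92350 +0.21740 +0.31603]
    [-0.27377 +0.95065 +0.14603]
    [-0.26869 -0.22138 +0.93744]
t = (-0.2085, -0.0456, 0.6891) m
M0: Pc = R·M0+t = (-0.24839, +0.02358, +0.69177); u = 423.1·(-0.24839)/0.69177 + 306.2 = 154.2776, v = 672.4·(+0.02358)/0.69177 + 257.5 = 280.4190
M1: Pc = R·M1+t = (-0.14404, -0.00736, +0.66141); u = 423.1·(-0.14404)/0.66141 + 306.2 = 214.0595, v = 672.4·(-0.00736)/0.66141 + 257.5 = 250.0214
M2: Pc = R·M2+t = (-0.16861, -0.11478, +0.68643); u = 423.1·(-0.16861)/0.68643 + 306.2 = 202.2750, v = 672.4·(-0.11478)/0.68643 + 257.5 = 145.0662
M3: Pc = R·M3+t = (-0.27296, -0.08384, +0.71679); u = 423.1·(-0.27296)/0.71679 + 306.2 = 145.0787, v = 672.4·(-0.08384)/0.71679 + 257.5 = 178.8486

c0=(154.28, 280.42) c1=(214.06, 250.02) c2=(202.28, 145.07) c3=(145.08, 178.85)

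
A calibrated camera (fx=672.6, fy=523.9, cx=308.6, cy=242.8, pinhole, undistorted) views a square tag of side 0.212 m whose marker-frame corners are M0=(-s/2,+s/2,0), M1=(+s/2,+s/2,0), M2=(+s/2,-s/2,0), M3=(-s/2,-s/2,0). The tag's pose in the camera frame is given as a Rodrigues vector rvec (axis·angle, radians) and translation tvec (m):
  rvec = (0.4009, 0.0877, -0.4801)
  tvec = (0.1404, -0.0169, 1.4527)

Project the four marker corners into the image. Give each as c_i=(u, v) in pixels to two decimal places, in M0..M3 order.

Intrinsics K: fx=672.6, fy=523.9, cx=308.6, cy=242.8
Marker side s = 0.212 m; corners in marker frame (Z=0):
  M0 = (-0.1060, +0.1060, 0)
  M1 = (+0.1060, +0.1060, 0)
  M2 = (+0.1060, -0.1060, 0)
  M3 = (-0.1060, -0.1060, 0)
rvec = (0.4009, 0.0877, -0.4801), |rvec| = θ = 0.63159 rad = 36.188°
Rodrigues: sinθ=0.59043, 1−cosθ=0.19291; R = I + sinθ·[k]× + (1−cosθ)·[k]×²:
    [+0.88481 +0.46581 -0.01109]
    [-0.43181 +0.81081 -0.39513]
    [-0.17506 +0.35441 +0.91856]
t = (0.1404, -0.0169, 1.4527) m
M0: Pc = R·M0+t = (+0.09599, +0.11482, +1.50882); u = 672.6·(+0.09599)/1.50882 + 308.6 = 351.3885, v = 523.9·(+0.11482)/1.50882 + 242.8 = 282.6673
M1: Pc = R·M1+t = (+0.28357, +0.02327, +1.47171); u = 672.6·(+0.28357)/1.47171 + 308.6 = 438.1953, v = 523.9·(+0.02327)/1.47171 + 242.8 = 251.0851
M2: Pc = R·M2+t = (+0.18481, -0.14862, +1.39658); u = 672.6·(+0.18481)/1.39658 + 308.6 = 397.6076, v = 523.9·(-0.14862)/1.39658 + 242.8 = 187.0489
M3: Pc = R·M3+t = (-0.00277, -0.05707, +1.43369); u = 672.6·(-0.00277)/1.43369 + 308.6 = 307.3021, v = 523.9·(-0.05707)/1.43369 + 242.8 = 221.9440

c0=(351.39, 282.67) c1=(438.20, 251.09) c2=(397.61, 187.05) c3=(307.30, 221.94)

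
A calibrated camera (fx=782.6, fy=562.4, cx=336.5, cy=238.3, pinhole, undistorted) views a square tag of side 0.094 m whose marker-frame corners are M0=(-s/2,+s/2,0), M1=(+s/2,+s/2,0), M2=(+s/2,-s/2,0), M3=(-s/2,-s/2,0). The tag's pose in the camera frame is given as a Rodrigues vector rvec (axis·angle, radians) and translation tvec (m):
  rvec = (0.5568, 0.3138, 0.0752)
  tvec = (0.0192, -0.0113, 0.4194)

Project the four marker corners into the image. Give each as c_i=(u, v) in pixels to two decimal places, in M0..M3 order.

c0=(294.10, 264.47) c1=(453.49, 284.95) c2=(466.02, 173.65) c3=(286.33, 157.66)

Intrinsics K: fx=782.6, fy=562.4, cx=336.5, cy=238.3
Marker side s = 0.094 m; corners in marker frame (Z=0):
  M0 = (-0.0470, +0.0470, 0)
  M1 = (+0.0470, +0.0470, 0)
  M2 = (+0.0470, -0.0470, 0)
  M3 = (-0.0470, -0.0470, 0)
rvec = (0.5568, 0.3138, 0.0752), |rvec| = θ = 0.64355 rad = 36.872°
Rodrigues: sinθ=0.60004, 1−cosθ=0.20003; R = I + sinθ·[k]× + (1−cosθ)·[k]×²:
    [+0.94971 +0.01427 +0.31281]
    [+0.15450 +0.84753 -0.50776]
    [-0.27236 +0.53055 +0.80270]
t = (0.0192, -0.0113, 0.4194) m
M0: Pc = R·M0+t = (-0.02477, +0.02127, +0.45714); u = 782.6·(-0.02477)/0.45714 + 336.5 = 294.1024, v = 562.4·(+0.02127)/0.45714 + 238.3 = 264.4706
M1: Pc = R·M1+t = (+0.06451, +0.03580, +0.43153); u = 782.6·(+0.06451)/0.43153 + 336.5 = 453.4854, v = 562.4·(+0.03580)/0.43153 + 238.3 = 284.9509
M2: Pc = R·M2+t = (+0.06317, -0.04387, +0.38166); u = 782.6·(+0.06317)/0.38166 + 336.5 = 466.0209, v = 562.4·(-0.04387)/0.38166 + 238.3 = 173.6519
M3: Pc = R·M3+t = (-0.02611, -0.05840, +0.40727); u = 782.6·(-0.02611)/0.40727 + 336.5 = 286.3325, v = 562.4·(-0.05840)/0.40727 + 238.3 = 157.6603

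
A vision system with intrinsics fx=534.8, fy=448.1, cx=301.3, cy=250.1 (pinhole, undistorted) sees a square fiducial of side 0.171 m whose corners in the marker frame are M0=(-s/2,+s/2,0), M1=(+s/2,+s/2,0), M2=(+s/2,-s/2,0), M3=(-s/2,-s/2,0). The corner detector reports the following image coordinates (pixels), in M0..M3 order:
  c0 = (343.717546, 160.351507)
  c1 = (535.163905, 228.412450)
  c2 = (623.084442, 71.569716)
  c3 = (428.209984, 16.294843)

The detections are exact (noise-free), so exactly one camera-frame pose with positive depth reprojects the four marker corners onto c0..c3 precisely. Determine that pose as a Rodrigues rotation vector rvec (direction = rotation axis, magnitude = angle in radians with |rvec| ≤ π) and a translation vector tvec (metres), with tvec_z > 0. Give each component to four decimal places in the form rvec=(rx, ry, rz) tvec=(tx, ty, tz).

rvec=(-0.0913, 0.1934, 0.4496) tvec=(0.1499, -0.1336, 0.4509)

Intrinsics K: fx=534.8, fy=448.1, cx=301.3, cy=250.1
Marker side s = 0.171 m; corners in marker frame (Z=0):
  M0 = (-0.0855, +0.0855, 0)
  M1 = (+0.0855, +0.0855, 0)
  M2 = (+0.0855, -0.0855, 0)
  M3 = (-0.0855, -0.0855, 0)
Detected image corners:
  c0 = (343.717546, 160.351507) px
  c1 = (535.163905, 228.412450) px
  c2 = (623.084442, 71.569716) px
  c3 = (428.209984, 16.294843) px
Planar DLT: solve 8×8 A·h = b for H (H[2,2]=1):
  H  [+909.59108 -551.88316 +479.14537]
  H  [+305.96477 +866.47678 +117.31303]
  H  [-0.45610 -0.09977 +1.00000]
B = K⁻¹H; ‖b₁‖=2.218003, ‖b₂‖=2.218003; λ = 2/(‖b₁‖+‖b₂‖) = 0.450856, sign → tz>0 ⇒ λ=+0.450856
r₁ = λ·B[:,0] = (+0.88267,+0.42262,-0.20563); r₂ = λ·B[:,1] = (-0.43992,+0.89691,-0.04498)
r₃ = r₁×r₂ = (+0.16543,+0.13017,+0.97759); SVD([r₁ r₂ r₃]) → R = UVᵀ:
  R  [+0.88267 -0.43992 +0.16543]
  R  [+0.42262 +0.89691 +0.13017]
  R  [-0.20563 -0.04498 +0.97759]
t = (+0.14993, -0.13360, +0.45086) m
tr R = 2.757177; θ = arccos((tr R − 1)/2) = 0.497898 rad = 28.527°
axis k = ((R−Rᵀ)₃₂, (R−Rᵀ)₁₃, (R−Rᵀ)₂₁) / (2 sinθ) = (-0.183369, +0.388481, +0.903027)
rvec = θ·k = (-0.091299, +0.193424, +0.449615)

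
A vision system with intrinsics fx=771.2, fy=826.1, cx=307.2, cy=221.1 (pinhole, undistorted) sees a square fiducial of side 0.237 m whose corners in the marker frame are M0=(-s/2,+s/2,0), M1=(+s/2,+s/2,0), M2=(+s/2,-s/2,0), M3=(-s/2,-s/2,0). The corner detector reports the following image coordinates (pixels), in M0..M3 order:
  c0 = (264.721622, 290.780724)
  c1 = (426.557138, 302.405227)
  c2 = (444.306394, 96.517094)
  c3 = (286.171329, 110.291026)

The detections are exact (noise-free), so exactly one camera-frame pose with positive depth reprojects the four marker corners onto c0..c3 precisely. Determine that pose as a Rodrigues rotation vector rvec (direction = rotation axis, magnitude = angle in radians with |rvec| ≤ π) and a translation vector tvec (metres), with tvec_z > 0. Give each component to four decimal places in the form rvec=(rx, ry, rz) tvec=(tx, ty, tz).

Intrinsics K: fx=771.2, fy=826.1, cx=307.2, cy=221.1
Marker side s = 0.237 m; corners in marker frame (Z=0):
  M0 = (-0.1185, +0.1185, 0)
  M1 = (+0.1185, +0.1185, 0)
  M2 = (+0.1185, -0.1185, 0)
  M3 = (-0.1185, -0.1185, 0)
Detected image corners:
  c0 = (264.721622, 290.780724) px
  c1 = (426.557138, 302.405227) px
  c2 = (444.306394, 96.517094) px
  c3 = (286.171329, 110.291026) px
Planar DLT: solve 8×8 A·h = b for H (H[2,2]=1):
  H  [+477.39223 -142.09633 +350.36447]
  H  [-116.71473 +778.48209 +198.13762]
  H  [-0.55564 -0.16567 +1.00000]
B = K⁻¹H; ‖b₁‖=1.007474, ‖b₂‖=1.007474; λ = 2/(‖b₁‖+‖b₂‖) = 0.992582, sign → tz>0 ⇒ λ=+0.992582
r₁ = λ·B[:,0] = (+0.83413,+0.00738,-0.55152); r₂ = λ·B[:,1] = (-0.11738,+0.97938,-0.16444)
r₃ = r₁×r₂ = (+0.53894,+0.20190,+0.81779); SVD([r₁ r₂ r₃]) → R = UVᵀ:
  R  [+0.83413 -0.11738 +0.53894]
  R  [+0.00738 +0.97938 +0.20190]
  R  [-0.55152 -0.16444 +0.81779]
t = (+0.05556, -0.02759, +0.99258) m
tr R = 2.631297; θ = arccos((tr R − 1)/2) = 0.616948 rad = 35.348°
axis k = ((R−Rᵀ)₃₂, (R−Rᵀ)₁₃, (R−Rᵀ)₂₁) / (2 sinθ) = (-0.316601, +0.942411, +0.107822)
rvec = θ·k = (-0.195326, +0.581418, +0.066520)

rvec=(-0.1953, 0.5814, 0.0665) tvec=(0.0556, -0.0276, 0.9926)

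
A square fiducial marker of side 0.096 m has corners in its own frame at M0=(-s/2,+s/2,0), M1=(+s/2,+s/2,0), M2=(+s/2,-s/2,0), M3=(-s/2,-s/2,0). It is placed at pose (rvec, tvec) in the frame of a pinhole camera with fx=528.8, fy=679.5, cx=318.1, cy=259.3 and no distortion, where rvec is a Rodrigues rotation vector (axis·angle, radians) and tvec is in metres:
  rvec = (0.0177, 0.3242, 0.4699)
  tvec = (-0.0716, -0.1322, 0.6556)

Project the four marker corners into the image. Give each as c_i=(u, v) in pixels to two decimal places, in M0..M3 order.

c0=(213.67, 147.63) c1=(275.15, 187.84) c2=(309.80, 95.43) c3=(246.00, 58.73)

Intrinsics K: fx=528.8, fy=679.5, cx=318.1, cy=259.3
Marker side s = 0.096 m; corners in marker frame (Z=0):
  M0 = (-0.0480, +0.0480, 0)
  M1 = (+0.0480, +0.0480, 0)
  M2 = (+0.0480, -0.0480, 0)
  M3 = (-0.0480, -0.0480, 0)
rvec = (0.0177, 0.3242, 0.4699), |rvec| = θ = 0.57116 rad = 32.725°
Rodrigues: sinθ=0.54061, 1−cosθ=0.15873; R = I + sinθ·[k]× + (1−cosθ)·[k]×²:
    [+0.84143 -0.44197 +0.31091]
    [+0.44756 +0.89241 +0.05737]
    [-0.30281 +0.09088 +0.94871]
t = (-0.0716, -0.1322, 0.6556) m
M0: Pc = R·M0+t = (-0.13320, -0.11085, +0.67450); u = 528.8·(-0.13320)/0.67450 + 318.1 = 213.6698, v = 679.5·(-0.11085)/0.67450 + 259.3 = 147.6309
M1: Pc = R·M1+t = (-0.05243, -0.06788, +0.64543); u = 528.8·(-0.05243)/0.64543 + 318.1 = 275.1471, v = 679.5·(-0.06788)/0.64543 + 259.3 = 187.8350
M2: Pc = R·M2+t = (-0.01000, -0.15355, +0.63670); u = 528.8·(-0.01000)/0.63670 + 318.1 = 309.7973, v = 679.5·(-0.15355)/0.63670 + 259.3 = 95.4256
M3: Pc = R·M3+t = (-0.09077, -0.19652, +0.66577); u = 528.8·(-0.09077)/0.66577 + 318.1 = 246.0016, v = 679.5·(-0.19652)/0.66577 + 259.3 = 58.7296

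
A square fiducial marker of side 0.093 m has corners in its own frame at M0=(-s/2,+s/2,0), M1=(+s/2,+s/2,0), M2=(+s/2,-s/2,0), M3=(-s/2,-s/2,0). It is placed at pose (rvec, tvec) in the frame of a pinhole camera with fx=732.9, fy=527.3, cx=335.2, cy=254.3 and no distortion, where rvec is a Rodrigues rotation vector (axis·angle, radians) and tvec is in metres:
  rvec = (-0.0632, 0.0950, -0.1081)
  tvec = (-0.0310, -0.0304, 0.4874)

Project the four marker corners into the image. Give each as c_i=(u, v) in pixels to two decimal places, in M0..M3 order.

Intrinsics K: fx=732.9, fy=527.3, cx=335.2, cy=254.3
Marker side s = 0.093 m; corners in marker frame (Z=0):
  M0 = (-0.0465, +0.0465, 0)
  M1 = (+0.0465, +0.0465, 0)
  M2 = (+0.0465, -0.0465, 0)
  M3 = (-0.0465, -0.0465, 0)
rvec = (-0.0632, 0.0950, -0.1081), |rvec| = θ = 0.15718 rad = 9.006°
Rodrigues: sinθ=0.15653, 1−cosθ=0.01233; R = I + sinθ·[k]× + (1−cosθ)·[k]×²:
    [+0.98967 +0.10466 +0.09802]
    [-0.11065 +0.99218 +0.05782]
    [-0.09120 -0.06806 +0.99350]
t = (-0.0310, -0.0304, 0.4874) m
M0: Pc = R·M0+t = (-0.07215, +0.02088, +0.48848); u = 732.9·(-0.07215)/0.48848 + 335.2 = 226.9433, v = 527.3·(+0.02088)/0.48848 + 254.3 = 276.8411
M1: Pc = R·M1+t = (+0.01989, +0.01059, +0.47999); u = 732.9·(+0.01989)/0.47999 + 335.2 = 365.5640, v = 527.3·(+0.01059)/0.47999 + 254.3 = 265.9347
M2: Pc = R·M2+t = (+0.01015, -0.08168, +0.48632); u = 732.9·(+0.01015)/0.48632 + 335.2 = 350.5005, v = 527.3·(-0.08168)/0.48632 + 254.3 = 165.7364
M3: Pc = R·M3+t = (-0.08189, -0.07139, +0.49481); u = 732.9·(-0.08189)/0.49481 + 335.2 = 213.9113, v = 527.3·(-0.07139)/0.49481 + 254.3 = 178.2208

c0=(226.94, 276.84) c1=(365.56, 265.93) c2=(350.50, 165.74) c3=(213.91, 178.22)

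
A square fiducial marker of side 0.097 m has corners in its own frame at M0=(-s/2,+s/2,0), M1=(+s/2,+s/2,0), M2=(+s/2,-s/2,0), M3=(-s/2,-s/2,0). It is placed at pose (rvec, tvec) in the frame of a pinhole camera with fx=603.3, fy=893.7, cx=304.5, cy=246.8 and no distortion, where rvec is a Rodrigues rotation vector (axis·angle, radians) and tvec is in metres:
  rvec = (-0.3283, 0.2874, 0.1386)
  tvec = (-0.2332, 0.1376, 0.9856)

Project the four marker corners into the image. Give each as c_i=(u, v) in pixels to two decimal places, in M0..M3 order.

c0=(128.22, 408.94) c1=(180.98, 421.79) c2=(195.29, 334.19) c3=(143.63, 324.22)

Intrinsics K: fx=603.3, fy=893.7, cx=304.5, cy=246.8
Marker side s = 0.097 m; corners in marker frame (Z=0):
  M0 = (-0.0485, +0.0485, 0)
  M1 = (+0.0485, +0.0485, 0)
  M2 = (+0.0485, -0.0485, 0)
  M3 = (-0.0485, -0.0485, 0)
rvec = (-0.3283, 0.2874, 0.1386), |rvec| = θ = 0.45781 rad = 26.231°
Rodrigues: sinθ=0.44198, 1−cosθ=0.10298; R = I + sinθ·[k]× + (1−cosθ)·[k]×²:
    [+0.94998 -0.18017 +0.25511]
    [+0.08745 +0.93761 +0.33652]
    [-0.29982 -0.29738 +0.90646]
t = (-0.2332, 0.1376, 0.9856) m
M0: Pc = R·M0+t = (-0.28801, +0.17883, +0.98572); u = 603.3·(-0.28801)/0.98572 + 304.5 = 128.2248, v = 893.7·(+0.17883)/0.98572 + 246.8 = 408.9382
M1: Pc = R·M1+t = (-0.19586, +0.18732, +0.95664); u = 603.3·(-0.19586)/0.95664 + 304.5 = 180.9787, v = 893.7·(+0.18732)/0.95664 + 246.8 = 421.7920
M2: Pc = R·M2+t = (-0.17839, +0.09637, +0.98548); u = 603.3·(-0.17839)/0.98548 + 304.5 = 195.2931, v = 893.7·(+0.09637)/0.98548 + 246.8 = 334.1924
M3: Pc = R·M3+t = (-0.27054, +0.08788, +1.01456); u = 603.3·(-0.27054)/1.01456 + 304.5 = 143.6287, v = 893.7·(+0.08788)/1.01456 + 246.8 = 324.2151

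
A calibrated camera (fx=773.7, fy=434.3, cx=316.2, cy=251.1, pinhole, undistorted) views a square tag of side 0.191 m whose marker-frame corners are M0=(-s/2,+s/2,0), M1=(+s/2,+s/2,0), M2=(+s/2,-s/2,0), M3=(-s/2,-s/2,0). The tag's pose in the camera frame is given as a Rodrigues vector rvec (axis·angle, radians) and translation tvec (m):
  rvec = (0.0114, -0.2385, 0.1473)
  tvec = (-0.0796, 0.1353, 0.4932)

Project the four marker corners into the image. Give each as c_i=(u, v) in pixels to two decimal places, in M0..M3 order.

c0=(11.06, 450.68) c1=(313.44, 456.39) c2=(355.44, 297.02) c3=(57.84, 276.06)

Intrinsics K: fx=773.7, fy=434.3, cx=316.2, cy=251.1
Marker side s = 0.191 m; corners in marker frame (Z=0):
  M0 = (-0.0955, +0.0955, 0)
  M1 = (+0.0955, +0.0955, 0)
  M2 = (+0.0955, -0.0955, 0)
  M3 = (-0.0955, -0.0955, 0)
rvec = (0.0114, -0.2385, 0.1473), |rvec| = θ = 0.28055 rad = 16.074°
Rodrigues: sinθ=0.27689, 1−cosθ=0.03910; R = I + sinθ·[k]× + (1−cosθ)·[k]×²:
    [+0.96097 -0.14673 -0.23455]
    [+0.14402 +0.98916 -0.02870]
    [+0.23622 -0.00620 +0.97168]
t = (-0.0796, 0.1353, 0.4932) m
M0: Pc = R·M0+t = (-0.18538, +0.21601, +0.47005); u = 773.7·(-0.18538)/0.47005 + 316.2 = 11.0572, v = 434.3·(+0.21601)/0.47005 + 251.1 = 450.6818
M1: Pc = R·M1+t = (-0.00184, +0.24352, +0.51517); u = 773.7·(-0.00184)/0.51517 + 316.2 = 313.4367, v = 434.3·(+0.24352)/0.51517 + 251.1 = 456.3933
M2: Pc = R·M2+t = (+0.02618, +0.05459, +0.51635); u = 773.7·(+0.02618)/0.51635 + 316.2 = 355.4351, v = 434.3·(+0.05459)/0.51635 + 251.1 = 297.0152
M3: Pc = R·M3+t = (-0.15736, +0.02708, +0.47123); u = 773.7·(-0.15736)/0.47123 + 316.2 = 57.8365, v = 434.3·(+0.02708)/0.47123 + 251.1 = 276.0586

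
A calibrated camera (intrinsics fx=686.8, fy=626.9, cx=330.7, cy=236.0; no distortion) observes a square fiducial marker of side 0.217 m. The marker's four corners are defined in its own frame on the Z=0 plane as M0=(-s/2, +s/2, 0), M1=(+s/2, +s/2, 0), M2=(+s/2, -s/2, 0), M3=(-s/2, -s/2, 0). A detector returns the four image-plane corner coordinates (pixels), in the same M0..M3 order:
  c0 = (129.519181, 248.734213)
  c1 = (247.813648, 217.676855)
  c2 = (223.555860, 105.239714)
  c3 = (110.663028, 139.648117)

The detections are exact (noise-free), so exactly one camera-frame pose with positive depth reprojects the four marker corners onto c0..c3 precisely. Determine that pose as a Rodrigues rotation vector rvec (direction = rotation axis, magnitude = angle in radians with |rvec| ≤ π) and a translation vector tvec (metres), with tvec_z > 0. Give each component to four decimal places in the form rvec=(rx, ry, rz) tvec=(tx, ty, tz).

Intrinsics K: fx=686.8, fy=626.9, cx=330.7, cy=236.0
Marker side s = 0.217 m; corners in marker frame (Z=0):
  M0 = (-0.1085, +0.1085, 0)
  M1 = (+0.1085, +0.1085, 0)
  M2 = (+0.1085, -0.1085, 0)
  M3 = (-0.1085, -0.1085, 0)
Detected image corners:
  c0 = (129.519181, 248.734213) px
  c1 = (247.813648, 217.676855) px
  c2 = (223.555860, 105.239714) px
  c3 = (110.663028, 139.648117) px
Planar DLT: solve 8×8 A·h = b for H (H[2,2]=1):
  H  [+498.21191 +67.15853 +176.47119]
  H  [-185.21633 +478.34986 +177.08818]
  H  [-0.19245 -0.17945 +1.00000]
B = K⁻¹H; ‖b₁‖=0.869494, ‖b₂‖=0.869494; λ = 2/(‖b₁‖+‖b₂‖) = 1.150094, sign → tz>0 ⇒ λ=+1.150094
r₁ = λ·B[:,0] = (+0.94087,-0.25647,-0.22134); r₂ = λ·B[:,1] = (+0.21184,+0.95526,-0.20639)
r₃ = r₁×r₂ = (+0.26437,+0.14729,+0.95311); SVD([r₁ r₂ r₃]) → R = UVᵀ:
  R  [+0.94087 +0.21184 +0.26437]
  R  [-0.25647 +0.95526 +0.14729]
  R  [-0.22134 -0.20639 +0.95311]
t = (-0.25827, -0.10808, +1.15009) m
tr R = 2.849238; θ = arccos((tr R − 1)/2) = 0.390762 rad = 22.389°
axis k = ((R−Rᵀ)₃₂, (R−Rᵀ)₁₃, (R−Rᵀ)₂₁) / (2 sinθ) = (-0.464280, +0.637596, -0.614748)
rvec = θ·k = (-0.181423, +0.249148, -0.240220)

rvec=(-0.1814, 0.2491, -0.2402) tvec=(-0.2583, -0.1081, 1.1501)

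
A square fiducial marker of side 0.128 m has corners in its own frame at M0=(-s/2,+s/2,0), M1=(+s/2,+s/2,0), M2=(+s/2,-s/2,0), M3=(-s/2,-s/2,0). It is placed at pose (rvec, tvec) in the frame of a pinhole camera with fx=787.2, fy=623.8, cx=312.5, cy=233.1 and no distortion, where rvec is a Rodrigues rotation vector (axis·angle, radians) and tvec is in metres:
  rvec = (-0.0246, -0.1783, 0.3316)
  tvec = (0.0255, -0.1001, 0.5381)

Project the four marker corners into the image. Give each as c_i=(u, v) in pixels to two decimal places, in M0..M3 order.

c0=(230.44, 161.10) c1=(405.47, 211.68) c2=(462.99, 75.29) c3=(292.57, 19.77)

Intrinsics K: fx=787.2, fy=623.8, cx=312.5, cy=233.1
Marker side s = 0.128 m; corners in marker frame (Z=0):
  M0 = (-0.0640, +0.0640, 0)
  M1 = (+0.0640, +0.0640, 0)
  M2 = (+0.0640, -0.0640, 0)
  M3 = (-0.0640, -0.0640, 0)
rvec = (-0.0246, -0.1783, 0.3316), |rvec| = θ = 0.37730 rad = 21.618°
Rodrigues: sinθ=0.36841, 1−cosθ=0.07034; R = I + sinθ·[k]× + (1−cosθ)·[k]×²:
    [+0.92996 -0.32162 -0.17813]
    [+0.32596 +0.94537 -0.00519]
    [+0.17007 -0.05323 +0.98399]
t = (0.0255, -0.1001, 0.5381) m
M0: Pc = R·M0+t = (-0.05460, -0.06046, +0.52381); u = 787.2·(-0.05460)/0.52381 + 312.5 = 230.4430, v = 623.8·(-0.06046)/0.52381 + 233.1 = 161.1017
M1: Pc = R·M1+t = (+0.06443, -0.01874, +0.54558); u = 787.2·(+0.06443)/0.54558 + 312.5 = 405.4699, v = 623.8·(-0.01874)/0.54558 + 233.1 = 211.6787
M2: Pc = R·M2+t = (+0.10560, -0.13974, +0.55239); u = 787.2·(+0.10560)/0.55239 + 312.5 = 462.9900, v = 623.8·(-0.13974)/0.55239 + 233.1 = 75.2926
M3: Pc = R·M3+t = (-0.01343, -0.18146, +0.53062); u = 787.2·(-0.01343)/0.53062 + 312.5 = 292.5704, v = 623.8·(-0.18146)/0.53062 + 233.1 = 19.7698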